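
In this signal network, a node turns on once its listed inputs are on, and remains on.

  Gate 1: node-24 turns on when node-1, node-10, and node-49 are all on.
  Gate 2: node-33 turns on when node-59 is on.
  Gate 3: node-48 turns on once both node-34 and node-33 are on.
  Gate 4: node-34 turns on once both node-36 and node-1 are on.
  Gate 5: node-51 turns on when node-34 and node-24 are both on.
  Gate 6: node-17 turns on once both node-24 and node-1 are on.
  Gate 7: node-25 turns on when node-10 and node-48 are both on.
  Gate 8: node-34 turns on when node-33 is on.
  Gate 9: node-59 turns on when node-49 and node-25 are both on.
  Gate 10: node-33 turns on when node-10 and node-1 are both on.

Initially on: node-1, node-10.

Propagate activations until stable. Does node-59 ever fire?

No

node-59 would need node-49 and node-25 (Gate 9), but node-49 never turns on.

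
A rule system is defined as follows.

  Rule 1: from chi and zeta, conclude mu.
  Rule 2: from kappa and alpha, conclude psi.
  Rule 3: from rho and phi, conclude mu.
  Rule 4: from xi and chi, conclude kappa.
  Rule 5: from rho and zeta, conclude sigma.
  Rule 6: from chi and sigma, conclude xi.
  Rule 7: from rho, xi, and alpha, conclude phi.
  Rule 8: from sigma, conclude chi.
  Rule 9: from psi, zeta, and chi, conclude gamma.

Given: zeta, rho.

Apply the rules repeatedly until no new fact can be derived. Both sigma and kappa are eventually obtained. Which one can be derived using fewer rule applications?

sigma

sigma: rho and zeta hold, so sigma follows (Rule 5). [1 rule application]
kappa: rho and zeta hold, so sigma follows (Rule 5). From sigma, Rule 8 gives chi. From chi and sigma, Rule 6 gives xi. xi and chi hold, so kappa follows (Rule 4). [4 rule applications]
sigma needs fewer.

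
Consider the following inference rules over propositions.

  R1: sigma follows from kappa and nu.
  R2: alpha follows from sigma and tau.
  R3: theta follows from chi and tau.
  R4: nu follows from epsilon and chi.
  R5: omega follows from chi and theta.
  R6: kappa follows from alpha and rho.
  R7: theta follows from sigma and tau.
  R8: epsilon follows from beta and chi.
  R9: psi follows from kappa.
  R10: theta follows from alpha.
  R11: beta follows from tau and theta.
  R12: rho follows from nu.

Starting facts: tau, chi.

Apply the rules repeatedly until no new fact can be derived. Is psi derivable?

psi would need kappa (R9), but kappa is never established.

No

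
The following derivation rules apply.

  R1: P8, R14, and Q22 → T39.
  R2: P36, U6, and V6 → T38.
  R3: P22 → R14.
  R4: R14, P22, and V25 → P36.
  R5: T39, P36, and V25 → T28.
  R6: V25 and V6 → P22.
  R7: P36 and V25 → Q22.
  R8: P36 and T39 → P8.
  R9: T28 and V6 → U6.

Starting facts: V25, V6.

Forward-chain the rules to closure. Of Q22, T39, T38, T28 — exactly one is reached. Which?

Q22

From V25 and V6, R6 gives P22.
P22 holds, so R14 follows (R3).
R14, P22, and V25 hold, so P36 follows (R4).
P36 and V25 hold, so Q22 follows (R7).
T28 would need T39, P36, and V25 (R5), but T39 is never established. T39 would need P8, R14, and Q22 (R1), but P8 is never established. T38 would need P36, U6, and V6 (R2), but U6 is never established.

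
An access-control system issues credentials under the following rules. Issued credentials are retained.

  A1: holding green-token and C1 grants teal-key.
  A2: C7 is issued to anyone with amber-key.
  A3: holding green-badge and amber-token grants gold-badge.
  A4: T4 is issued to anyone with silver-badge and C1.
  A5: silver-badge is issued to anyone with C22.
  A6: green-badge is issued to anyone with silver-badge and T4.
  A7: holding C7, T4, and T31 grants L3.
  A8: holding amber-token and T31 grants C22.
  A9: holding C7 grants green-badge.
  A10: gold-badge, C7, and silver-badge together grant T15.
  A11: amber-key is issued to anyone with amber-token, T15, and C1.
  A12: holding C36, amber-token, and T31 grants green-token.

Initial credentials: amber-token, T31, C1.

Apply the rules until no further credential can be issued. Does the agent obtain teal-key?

teal-key would need green-token and C1 (A1), but green-token is never granted.

No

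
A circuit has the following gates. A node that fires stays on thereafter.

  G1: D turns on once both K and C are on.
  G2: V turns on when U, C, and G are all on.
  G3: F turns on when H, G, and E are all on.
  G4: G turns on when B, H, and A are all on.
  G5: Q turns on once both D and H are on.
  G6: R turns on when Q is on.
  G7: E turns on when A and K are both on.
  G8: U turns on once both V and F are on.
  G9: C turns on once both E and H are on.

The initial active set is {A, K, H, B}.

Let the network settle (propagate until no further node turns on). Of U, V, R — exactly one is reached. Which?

G7: A and K on → E on.
E and H are on, so C turns on (G9).
G1: K and C on → D on.
G5: D and H on → Q on.
Q is on, so R turns on (G6).
U would need V and F (G8), but V never turns on. V would need U, C, and G (G2), but U never turns on.

R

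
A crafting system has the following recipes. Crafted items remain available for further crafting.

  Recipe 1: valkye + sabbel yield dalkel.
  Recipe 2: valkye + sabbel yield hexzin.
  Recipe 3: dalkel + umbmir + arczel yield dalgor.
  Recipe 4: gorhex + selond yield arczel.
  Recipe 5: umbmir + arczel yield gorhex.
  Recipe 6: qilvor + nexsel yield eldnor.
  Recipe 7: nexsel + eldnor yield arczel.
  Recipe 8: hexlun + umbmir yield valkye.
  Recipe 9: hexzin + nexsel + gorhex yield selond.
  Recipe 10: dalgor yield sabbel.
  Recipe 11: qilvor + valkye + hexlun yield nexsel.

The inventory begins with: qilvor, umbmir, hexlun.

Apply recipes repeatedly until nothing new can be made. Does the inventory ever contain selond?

No

selond would need hexzin, nexsel, and gorhex (Recipe 9), but hexzin is never obtained.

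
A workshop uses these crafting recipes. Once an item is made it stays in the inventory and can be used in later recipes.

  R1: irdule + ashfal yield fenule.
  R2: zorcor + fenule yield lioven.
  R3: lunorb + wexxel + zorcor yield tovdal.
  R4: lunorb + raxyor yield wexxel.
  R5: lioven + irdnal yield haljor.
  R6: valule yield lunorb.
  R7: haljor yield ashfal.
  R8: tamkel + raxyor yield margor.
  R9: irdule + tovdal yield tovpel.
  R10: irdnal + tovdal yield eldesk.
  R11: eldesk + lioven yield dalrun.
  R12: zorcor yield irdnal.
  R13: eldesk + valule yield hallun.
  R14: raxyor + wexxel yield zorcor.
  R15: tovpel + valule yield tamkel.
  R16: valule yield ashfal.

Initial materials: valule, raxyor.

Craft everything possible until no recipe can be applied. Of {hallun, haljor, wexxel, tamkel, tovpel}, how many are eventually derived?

valule → lunorb (R6).
lunorb + raxyor → wexxel (R4).
Using R14, raxyor and wexxel make zorcor.
lunorb + wexxel + zorcor → tovdal (R3).
zorcor → irdnal (R12).
Using R10, irdnal and tovdal make eldesk.
Using R13, eldesk and valule make hallun.
hallun: reached.
haljor would need lioven and irdnal (R5), but lioven is never obtained.
wexxel: reached.
tamkel would need tovpel and valule (R15), but tovpel is never obtained.
tovpel would need irdule and tovdal (R9), but irdule is never obtained.
Reached: hallun and wexxel — 2 of the 5.

2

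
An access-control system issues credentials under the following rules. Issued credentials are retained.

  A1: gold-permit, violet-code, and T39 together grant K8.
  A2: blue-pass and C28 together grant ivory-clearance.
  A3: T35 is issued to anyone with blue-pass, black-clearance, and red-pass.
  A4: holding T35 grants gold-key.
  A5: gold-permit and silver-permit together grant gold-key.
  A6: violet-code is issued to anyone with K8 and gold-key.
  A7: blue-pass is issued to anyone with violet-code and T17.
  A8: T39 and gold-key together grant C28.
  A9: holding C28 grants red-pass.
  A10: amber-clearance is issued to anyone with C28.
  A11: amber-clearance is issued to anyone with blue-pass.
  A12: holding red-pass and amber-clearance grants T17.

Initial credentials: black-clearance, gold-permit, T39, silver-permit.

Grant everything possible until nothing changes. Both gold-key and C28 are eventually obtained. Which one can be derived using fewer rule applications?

gold-key: Holding gold-permit and silver-permit grants gold-key (A5). [1 rule application]
C28: Holding gold-permit and silver-permit grants gold-key (A5). Holding T39 and gold-key grants C28 (A8). [2 rule applications]
gold-key needs fewer.

gold-key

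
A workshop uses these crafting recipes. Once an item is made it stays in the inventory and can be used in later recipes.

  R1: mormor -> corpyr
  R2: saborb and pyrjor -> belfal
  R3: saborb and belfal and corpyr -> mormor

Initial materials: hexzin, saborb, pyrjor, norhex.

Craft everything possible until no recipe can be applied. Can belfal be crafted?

Yes

saborb and pyrjor -> belfal (R2).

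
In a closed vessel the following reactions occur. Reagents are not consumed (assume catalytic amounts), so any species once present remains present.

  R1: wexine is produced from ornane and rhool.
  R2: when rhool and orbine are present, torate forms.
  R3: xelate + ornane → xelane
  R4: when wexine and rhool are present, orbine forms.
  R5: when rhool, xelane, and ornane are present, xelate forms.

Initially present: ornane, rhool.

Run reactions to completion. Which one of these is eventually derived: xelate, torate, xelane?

ornane and rhool present → wexine forms (R1).
wexine and rhool present → orbine forms (R4).
rhool and orbine present → torate forms (R2).
xelane would need xelate and ornane (R3), but xelate never forms. xelate would need rhool, xelane, and ornane (R5), but xelane never forms.

torate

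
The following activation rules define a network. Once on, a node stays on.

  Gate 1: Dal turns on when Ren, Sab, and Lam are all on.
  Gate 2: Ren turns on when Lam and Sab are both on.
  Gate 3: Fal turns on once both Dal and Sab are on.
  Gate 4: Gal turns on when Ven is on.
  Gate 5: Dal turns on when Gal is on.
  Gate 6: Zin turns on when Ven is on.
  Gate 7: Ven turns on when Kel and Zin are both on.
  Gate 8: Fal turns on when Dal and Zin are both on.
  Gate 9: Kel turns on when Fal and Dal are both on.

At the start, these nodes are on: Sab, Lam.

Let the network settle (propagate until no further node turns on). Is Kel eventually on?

Lam and Sab are on, so Ren turns on (Gate 2).
Ren, Sab, and Lam are on, so Dal turns on (Gate 1).
Dal and Sab are on, so Fal turns on (Gate 3).
Gate 9: Fal and Dal on → Kel on.

Yes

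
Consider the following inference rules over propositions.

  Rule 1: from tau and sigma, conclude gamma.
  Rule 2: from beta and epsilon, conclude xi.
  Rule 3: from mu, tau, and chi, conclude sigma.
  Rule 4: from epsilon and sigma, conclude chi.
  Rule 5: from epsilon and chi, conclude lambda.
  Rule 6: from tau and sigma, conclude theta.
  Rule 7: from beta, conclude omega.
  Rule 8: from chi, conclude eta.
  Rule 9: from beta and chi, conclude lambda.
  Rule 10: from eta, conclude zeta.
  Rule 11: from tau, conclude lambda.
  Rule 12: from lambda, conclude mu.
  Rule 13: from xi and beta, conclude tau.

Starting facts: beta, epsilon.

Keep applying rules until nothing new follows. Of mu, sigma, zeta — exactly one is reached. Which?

mu

From beta and epsilon, Rule 2 gives xi.
xi and beta hold, so tau follows (Rule 13).
tau holds, so lambda follows (Rule 11).
lambda holds, so mu follows (Rule 12).
sigma would need mu, tau, and chi (Rule 3), but chi is never established. zeta would need eta (Rule 10), but eta is never established.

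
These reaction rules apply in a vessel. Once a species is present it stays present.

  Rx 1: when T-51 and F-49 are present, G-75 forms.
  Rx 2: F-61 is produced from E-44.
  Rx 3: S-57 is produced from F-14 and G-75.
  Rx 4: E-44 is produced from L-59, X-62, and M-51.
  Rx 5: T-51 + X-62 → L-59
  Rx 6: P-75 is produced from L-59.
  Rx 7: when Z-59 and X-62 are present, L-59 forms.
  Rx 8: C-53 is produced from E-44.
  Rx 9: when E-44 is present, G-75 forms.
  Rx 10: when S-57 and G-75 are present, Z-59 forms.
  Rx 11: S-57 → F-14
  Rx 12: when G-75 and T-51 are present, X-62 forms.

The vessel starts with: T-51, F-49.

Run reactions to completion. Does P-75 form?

T-51 and F-49 present → G-75 forms (Rx 1).
G-75 and T-51 present → X-62 forms (Rx 12).
T-51 and X-62 present → L-59 forms (Rx 5).
L-59 present → P-75 forms (Rx 6).

Yes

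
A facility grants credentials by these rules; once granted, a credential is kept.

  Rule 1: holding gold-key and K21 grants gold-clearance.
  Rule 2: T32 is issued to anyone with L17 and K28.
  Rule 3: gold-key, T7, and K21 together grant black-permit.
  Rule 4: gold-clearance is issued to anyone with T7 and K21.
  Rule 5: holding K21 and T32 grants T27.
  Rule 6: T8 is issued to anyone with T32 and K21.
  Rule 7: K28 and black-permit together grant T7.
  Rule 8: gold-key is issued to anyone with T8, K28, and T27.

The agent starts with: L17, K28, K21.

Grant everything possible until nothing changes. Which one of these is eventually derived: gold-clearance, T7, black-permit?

gold-clearance

Holding L17 and K28 grants T32 (Rule 2).
Holding T32 and K21 grants T8 (Rule 6).
Holding K21 and T32 grants T27 (Rule 5).
Holding T8, K28, and T27 grants gold-key (Rule 8).
Holding gold-key and K21 grants gold-clearance (Rule 1).
T7 would need K28 and black-permit (Rule 7), but black-permit is never granted. black-permit would need gold-key, T7, and K21 (Rule 3), but T7 is never granted.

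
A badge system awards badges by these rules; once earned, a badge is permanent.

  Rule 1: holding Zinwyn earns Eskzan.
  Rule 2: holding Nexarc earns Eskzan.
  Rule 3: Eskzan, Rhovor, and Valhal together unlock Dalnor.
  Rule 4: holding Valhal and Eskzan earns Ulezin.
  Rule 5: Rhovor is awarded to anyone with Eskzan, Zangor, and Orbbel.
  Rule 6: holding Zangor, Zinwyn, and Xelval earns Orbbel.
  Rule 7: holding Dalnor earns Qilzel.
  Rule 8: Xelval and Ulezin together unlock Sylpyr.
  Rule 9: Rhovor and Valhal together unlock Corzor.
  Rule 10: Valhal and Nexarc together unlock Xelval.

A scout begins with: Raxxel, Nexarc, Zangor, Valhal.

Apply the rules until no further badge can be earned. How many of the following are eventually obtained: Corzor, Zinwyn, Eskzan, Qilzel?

1

With Nexarc, Eskzan is earned (Rule 2).
Corzor would need Rhovor and Valhal (Rule 9), but Rhovor is never earned.
No rule produces Zinwyn, and it is not given.
Eskzan: reached.
Qilzel would need Dalnor (Rule 7), but Dalnor is never earned.
Reached: Eskzan — 1 of the 4.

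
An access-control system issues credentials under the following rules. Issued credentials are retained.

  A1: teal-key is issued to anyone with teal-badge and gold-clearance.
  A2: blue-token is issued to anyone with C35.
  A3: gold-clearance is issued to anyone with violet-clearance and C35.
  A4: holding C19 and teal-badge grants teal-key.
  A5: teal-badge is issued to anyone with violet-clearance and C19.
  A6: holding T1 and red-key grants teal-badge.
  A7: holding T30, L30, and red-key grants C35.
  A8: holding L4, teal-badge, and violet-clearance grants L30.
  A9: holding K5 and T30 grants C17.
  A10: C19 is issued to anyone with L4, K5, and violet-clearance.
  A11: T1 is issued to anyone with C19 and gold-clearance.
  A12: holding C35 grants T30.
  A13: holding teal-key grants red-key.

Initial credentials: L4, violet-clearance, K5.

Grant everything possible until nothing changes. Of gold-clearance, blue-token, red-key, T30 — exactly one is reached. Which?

red-key

Holding L4, K5, and violet-clearance grants C19 (A10).
Holding violet-clearance and C19 grants teal-badge (A5).
Holding C19 and teal-badge grants teal-key (A4).
Holding teal-key grants red-key (A13).
blue-token would need C35 (A2), but C35 is never granted. T30 would need C35 (A12), but C35 is never granted. gold-clearance would need violet-clearance and C35 (A3), but C35 is never granted.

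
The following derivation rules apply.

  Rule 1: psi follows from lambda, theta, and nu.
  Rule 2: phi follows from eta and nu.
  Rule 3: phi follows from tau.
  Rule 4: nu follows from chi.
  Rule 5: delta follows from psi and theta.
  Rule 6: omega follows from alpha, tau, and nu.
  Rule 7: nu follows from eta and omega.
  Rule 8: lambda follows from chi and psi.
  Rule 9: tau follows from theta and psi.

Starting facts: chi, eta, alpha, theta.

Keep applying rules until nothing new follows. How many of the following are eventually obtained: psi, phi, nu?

2

chi holds, so nu follows (Rule 4).
eta and nu hold, so phi follows (Rule 2).
psi would need lambda, theta, and nu (Rule 1), but lambda is never established.
phi: reached.
nu: reached.
Reached: phi and nu — 2 of the 3.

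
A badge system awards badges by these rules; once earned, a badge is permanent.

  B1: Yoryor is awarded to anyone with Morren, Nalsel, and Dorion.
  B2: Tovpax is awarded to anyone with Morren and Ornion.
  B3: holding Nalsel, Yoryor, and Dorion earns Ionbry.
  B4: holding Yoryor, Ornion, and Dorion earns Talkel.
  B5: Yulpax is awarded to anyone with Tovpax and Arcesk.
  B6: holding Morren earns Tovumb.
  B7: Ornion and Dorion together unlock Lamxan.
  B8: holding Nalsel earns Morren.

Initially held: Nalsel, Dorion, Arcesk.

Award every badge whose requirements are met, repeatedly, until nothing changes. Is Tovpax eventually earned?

No

Tovpax would need Morren and Ornion (B2), but Ornion is never earned.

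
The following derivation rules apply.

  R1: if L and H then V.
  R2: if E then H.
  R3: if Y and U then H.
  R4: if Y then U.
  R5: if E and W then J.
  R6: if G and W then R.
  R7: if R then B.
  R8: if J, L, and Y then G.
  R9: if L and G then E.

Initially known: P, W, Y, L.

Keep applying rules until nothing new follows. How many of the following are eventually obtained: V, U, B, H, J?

Y holds, so U follows (R4).
From Y and U, R3 gives H.
L and H hold, so V follows (R1).
V: reached.
U: reached.
B would need R (R7), but R is never established.
H: reached.
J would need E and W (R5), but E is never established.
Reached: V, U, and H — 3 of the 5.

3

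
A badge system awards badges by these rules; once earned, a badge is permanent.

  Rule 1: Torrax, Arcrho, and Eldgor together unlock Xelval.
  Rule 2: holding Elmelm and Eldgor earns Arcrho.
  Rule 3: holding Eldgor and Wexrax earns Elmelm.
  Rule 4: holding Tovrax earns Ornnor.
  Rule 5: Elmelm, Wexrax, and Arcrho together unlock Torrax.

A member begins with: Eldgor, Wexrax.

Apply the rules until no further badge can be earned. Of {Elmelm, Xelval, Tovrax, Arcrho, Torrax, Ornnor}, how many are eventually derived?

With Eldgor and Wexrax, Elmelm is earned (Rule 3).
With Elmelm and Eldgor, Arcrho is earned (Rule 2).
With Elmelm, Wexrax, and Arcrho, Torrax is earned (Rule 5).
With Torrax, Arcrho, and Eldgor, Xelval is earned (Rule 1).
Elmelm: reached.
Xelval: reached.
No rule produces Tovrax, and it is not given.
Arcrho: reached.
Torrax: reached.
Ornnor would need Tovrax (Rule 4), but Tovrax is never earned.
Reached: Elmelm, Xelval, Arcrho, and Torrax — 4 of the 6.

4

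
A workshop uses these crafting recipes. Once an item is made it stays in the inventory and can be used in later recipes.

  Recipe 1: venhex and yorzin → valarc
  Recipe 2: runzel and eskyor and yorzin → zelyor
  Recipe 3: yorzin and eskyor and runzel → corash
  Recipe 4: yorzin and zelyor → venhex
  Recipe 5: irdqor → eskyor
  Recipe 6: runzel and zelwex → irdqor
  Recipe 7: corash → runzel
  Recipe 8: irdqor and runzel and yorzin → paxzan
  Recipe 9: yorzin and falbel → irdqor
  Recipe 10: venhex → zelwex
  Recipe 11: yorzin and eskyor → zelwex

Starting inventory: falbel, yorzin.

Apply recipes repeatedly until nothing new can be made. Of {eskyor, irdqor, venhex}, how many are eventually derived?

yorzin and falbel → irdqor (Recipe 9).
Using Recipe 5, irdqor makes eskyor.
eskyor: reached.
irdqor: reached.
venhex would need yorzin and zelyor (Recipe 4), but zelyor is never obtained.
Reached: eskyor and irdqor — 2 of the 3.

2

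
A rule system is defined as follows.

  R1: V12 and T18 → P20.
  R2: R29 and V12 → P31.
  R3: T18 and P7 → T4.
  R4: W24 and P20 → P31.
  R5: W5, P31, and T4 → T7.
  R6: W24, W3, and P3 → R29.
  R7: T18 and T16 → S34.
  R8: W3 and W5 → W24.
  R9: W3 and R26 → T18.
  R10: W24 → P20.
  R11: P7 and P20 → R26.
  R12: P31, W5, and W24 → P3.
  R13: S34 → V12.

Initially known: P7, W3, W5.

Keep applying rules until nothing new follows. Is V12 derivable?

No

V12 would need S34 (R13), but S34 is never established.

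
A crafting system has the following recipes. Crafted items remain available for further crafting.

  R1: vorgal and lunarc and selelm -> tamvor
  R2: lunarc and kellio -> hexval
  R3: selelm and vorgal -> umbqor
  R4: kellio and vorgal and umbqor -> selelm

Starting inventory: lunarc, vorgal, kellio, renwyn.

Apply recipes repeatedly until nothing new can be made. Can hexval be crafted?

Using R2, lunarc and kellio make hexval.

Yes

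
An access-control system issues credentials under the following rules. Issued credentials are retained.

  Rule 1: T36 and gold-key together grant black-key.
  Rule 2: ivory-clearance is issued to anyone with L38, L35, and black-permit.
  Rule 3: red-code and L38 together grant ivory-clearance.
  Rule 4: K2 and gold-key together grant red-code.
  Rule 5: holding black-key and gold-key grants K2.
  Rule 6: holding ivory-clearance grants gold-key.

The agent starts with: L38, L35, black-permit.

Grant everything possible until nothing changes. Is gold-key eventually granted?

Yes

Holding L38, L35, and black-permit grants ivory-clearance (Rule 2).
Holding ivory-clearance grants gold-key (Rule 6).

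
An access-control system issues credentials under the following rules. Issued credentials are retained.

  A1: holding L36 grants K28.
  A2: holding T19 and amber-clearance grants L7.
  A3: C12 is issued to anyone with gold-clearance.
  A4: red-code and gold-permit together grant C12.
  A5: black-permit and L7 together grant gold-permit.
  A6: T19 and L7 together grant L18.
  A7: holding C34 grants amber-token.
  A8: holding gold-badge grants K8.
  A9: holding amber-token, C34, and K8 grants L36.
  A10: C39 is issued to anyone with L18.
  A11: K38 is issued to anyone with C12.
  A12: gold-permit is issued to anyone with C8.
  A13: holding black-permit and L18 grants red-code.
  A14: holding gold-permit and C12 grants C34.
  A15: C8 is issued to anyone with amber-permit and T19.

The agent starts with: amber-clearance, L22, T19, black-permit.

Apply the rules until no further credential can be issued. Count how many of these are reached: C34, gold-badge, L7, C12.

Holding T19 and amber-clearance grants L7 (A2).
Holding black-permit and L7 grants gold-permit (A5).
Holding T19 and L7 grants L18 (A6).
Holding black-permit and L18 grants red-code (A13).
Holding red-code and gold-permit grants C12 (A4).
Holding gold-permit and C12 grants C34 (A14).
C34: reached.
No rule produces gold-badge, and it is not given.
L7: reached.
C12: reached.
Reached: C34, L7, and C12 — 3 of the 4.

3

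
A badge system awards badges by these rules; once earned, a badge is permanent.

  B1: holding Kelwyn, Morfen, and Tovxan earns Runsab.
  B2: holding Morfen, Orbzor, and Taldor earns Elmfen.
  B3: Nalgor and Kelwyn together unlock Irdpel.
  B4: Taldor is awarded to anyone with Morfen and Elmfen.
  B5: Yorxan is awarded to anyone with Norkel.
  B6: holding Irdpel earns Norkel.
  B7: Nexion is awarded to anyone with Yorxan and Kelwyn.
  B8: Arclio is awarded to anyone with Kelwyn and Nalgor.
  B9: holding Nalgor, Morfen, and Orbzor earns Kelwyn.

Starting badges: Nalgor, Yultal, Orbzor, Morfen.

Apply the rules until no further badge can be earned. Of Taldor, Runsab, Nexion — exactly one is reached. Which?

With Nalgor, Morfen, and Orbzor, Kelwyn is earned (B9).
With Nalgor and Kelwyn, Irdpel is earned (B3).
With Irdpel, Norkel is earned (B6).
With Norkel, Yorxan is earned (B5).
With Yorxan and Kelwyn, Nexion is earned (B7).
Runsab would need Kelwyn, Morfen, and Tovxan (B1), but Tovxan is never earned. Taldor would need Morfen and Elmfen (B4), but Elmfen is never earned.

Nexion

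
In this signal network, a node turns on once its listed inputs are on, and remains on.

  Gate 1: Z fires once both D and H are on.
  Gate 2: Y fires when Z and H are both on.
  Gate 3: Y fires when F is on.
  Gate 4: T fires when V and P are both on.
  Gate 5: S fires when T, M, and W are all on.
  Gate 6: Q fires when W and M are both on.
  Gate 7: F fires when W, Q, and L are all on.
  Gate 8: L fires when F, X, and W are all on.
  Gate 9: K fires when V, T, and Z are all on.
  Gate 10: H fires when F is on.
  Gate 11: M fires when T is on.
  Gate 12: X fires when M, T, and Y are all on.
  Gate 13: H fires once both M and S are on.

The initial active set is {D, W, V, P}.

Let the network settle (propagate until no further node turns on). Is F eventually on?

No

F would need W, Q, and L (Gate 7), but L never turns on.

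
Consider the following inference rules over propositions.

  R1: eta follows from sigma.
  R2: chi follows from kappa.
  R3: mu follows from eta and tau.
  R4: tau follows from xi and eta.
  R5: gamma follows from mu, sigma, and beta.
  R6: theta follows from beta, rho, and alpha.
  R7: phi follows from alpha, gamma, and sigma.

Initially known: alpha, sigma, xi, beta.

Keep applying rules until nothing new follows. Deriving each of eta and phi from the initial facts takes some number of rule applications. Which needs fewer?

eta

eta: From sigma, R1 gives eta. [1 rule application]
phi: From sigma, R1 gives eta. xi and eta hold, so tau follows (R4). eta and tau hold, so mu follows (R3). From mu, sigma, and beta, R5 gives gamma. From alpha, gamma, and sigma, R7 gives phi. [5 rule applications]
eta needs fewer.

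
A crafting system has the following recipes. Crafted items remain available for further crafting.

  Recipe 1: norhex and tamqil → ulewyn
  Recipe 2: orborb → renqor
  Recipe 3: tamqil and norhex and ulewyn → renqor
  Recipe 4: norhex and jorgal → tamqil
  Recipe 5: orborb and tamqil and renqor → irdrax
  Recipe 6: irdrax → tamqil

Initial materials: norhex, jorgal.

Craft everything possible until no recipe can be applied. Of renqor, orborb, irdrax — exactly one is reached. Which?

Using Recipe 4, norhex and jorgal make tamqil.
Using Recipe 1, norhex and tamqil make ulewyn.
Using Recipe 3, tamqil, norhex, and ulewyn make renqor.
irdrax would need orborb, tamqil, and renqor (Recipe 5), but orborb is never obtained. No rule produces orborb, and it is not given.

renqor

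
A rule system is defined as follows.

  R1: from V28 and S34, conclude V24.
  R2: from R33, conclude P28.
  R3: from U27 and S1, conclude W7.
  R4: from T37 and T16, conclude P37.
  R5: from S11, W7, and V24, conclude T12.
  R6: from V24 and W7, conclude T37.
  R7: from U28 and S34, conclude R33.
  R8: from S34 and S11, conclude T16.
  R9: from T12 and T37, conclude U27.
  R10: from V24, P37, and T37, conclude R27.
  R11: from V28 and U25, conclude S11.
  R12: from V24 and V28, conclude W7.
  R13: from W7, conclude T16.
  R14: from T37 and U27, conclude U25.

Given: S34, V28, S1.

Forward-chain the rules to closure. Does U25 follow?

No

U25 would need T37 and U27 (R14), but U27 is never established.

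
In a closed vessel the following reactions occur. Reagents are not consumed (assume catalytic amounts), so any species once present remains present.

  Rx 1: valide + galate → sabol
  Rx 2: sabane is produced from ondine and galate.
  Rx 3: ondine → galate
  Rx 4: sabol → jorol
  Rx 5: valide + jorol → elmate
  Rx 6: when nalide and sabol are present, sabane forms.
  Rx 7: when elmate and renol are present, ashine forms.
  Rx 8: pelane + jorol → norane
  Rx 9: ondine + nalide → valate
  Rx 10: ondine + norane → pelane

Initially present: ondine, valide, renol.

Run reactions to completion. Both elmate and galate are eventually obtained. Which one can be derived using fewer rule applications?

galate: ondine present → galate forms (Rx 3). [1 rule application]
elmate: ondine present → galate forms (Rx 3). valide and galate present → sabol forms (Rx 1). sabol present → jorol forms (Rx 4). valide and jorol present → elmate forms (Rx 5). [4 rule applications]
galate needs fewer.

galate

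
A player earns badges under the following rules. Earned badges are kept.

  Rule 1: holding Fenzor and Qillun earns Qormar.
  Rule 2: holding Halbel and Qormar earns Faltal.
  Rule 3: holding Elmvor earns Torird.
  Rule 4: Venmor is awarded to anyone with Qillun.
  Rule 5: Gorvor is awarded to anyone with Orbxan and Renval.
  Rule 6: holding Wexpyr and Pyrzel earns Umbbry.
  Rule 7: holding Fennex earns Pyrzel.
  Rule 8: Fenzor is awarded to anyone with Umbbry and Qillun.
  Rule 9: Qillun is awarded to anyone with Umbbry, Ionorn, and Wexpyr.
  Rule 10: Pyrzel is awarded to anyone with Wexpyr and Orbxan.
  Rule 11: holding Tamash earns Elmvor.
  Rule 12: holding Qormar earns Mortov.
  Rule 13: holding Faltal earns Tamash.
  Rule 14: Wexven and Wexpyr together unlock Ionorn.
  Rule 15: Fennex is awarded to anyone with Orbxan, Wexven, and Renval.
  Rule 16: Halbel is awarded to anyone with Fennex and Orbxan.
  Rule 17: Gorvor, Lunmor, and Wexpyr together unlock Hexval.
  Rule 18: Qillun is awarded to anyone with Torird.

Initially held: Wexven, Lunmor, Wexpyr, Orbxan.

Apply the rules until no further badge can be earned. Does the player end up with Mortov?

With Wexpyr and Orbxan, Pyrzel is earned (Rule 10).
With Wexven and Wexpyr, Ionorn is earned (Rule 14).
With Wexpyr and Pyrzel, Umbbry is earned (Rule 6).
With Umbbry, Ionorn, and Wexpyr, Qillun is earned (Rule 9).
With Umbbry and Qillun, Fenzor is earned (Rule 8).
With Fenzor and Qillun, Qormar is earned (Rule 1).
With Qormar, Mortov is earned (Rule 12).

Yes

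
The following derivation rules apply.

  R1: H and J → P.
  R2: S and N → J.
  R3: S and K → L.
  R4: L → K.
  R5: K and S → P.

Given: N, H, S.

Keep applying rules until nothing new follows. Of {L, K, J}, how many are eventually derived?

1

S and N hold, so J follows (R2).
L would need S and K (R3), but K is never established.
K would need L (R4), but L is never established.
J: reached.
Reached: J — 1 of the 3.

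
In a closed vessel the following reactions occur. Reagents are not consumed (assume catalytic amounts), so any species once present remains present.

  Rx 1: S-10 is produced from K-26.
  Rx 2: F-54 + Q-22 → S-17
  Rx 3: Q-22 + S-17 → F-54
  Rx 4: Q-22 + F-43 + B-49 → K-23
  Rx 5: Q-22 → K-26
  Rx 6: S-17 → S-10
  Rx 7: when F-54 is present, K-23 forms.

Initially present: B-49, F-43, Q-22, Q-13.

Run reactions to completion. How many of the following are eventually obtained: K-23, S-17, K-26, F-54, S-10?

3

Q-22, F-43, and B-49 present → K-23 forms (Rx 4).
Q-22 present → K-26 forms (Rx 5).
K-26 present → S-10 forms (Rx 1).
K-23: reached.
S-17 would need F-54 and Q-22 (Rx 2), but F-54 never forms.
K-26: reached.
F-54 would need Q-22 and S-17 (Rx 3), but S-17 never forms.
S-10: reached.
Reached: K-23, K-26, and S-10 — 3 of the 5.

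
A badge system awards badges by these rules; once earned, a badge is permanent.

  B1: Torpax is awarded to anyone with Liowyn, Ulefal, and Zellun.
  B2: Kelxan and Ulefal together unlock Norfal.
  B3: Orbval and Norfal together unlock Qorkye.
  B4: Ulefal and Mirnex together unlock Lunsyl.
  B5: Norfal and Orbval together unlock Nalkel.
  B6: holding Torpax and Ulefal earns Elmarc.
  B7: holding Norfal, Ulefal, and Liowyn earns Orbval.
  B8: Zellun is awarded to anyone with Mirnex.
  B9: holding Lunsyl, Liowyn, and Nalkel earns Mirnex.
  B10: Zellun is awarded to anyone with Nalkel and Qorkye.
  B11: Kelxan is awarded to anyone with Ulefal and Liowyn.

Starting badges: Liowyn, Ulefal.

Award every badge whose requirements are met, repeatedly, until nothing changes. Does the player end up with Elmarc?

Yes

With Ulefal and Liowyn, Kelxan is earned (B11).
With Kelxan and Ulefal, Norfal is earned (B2).
With Norfal, Ulefal, and Liowyn, Orbval is earned (B7).
With Orbval and Norfal, Qorkye is earned (B3).
With Norfal and Orbval, Nalkel is earned (B5).
With Nalkel and Qorkye, Zellun is earned (B10).
With Liowyn, Ulefal, and Zellun, Torpax is earned (B1).
With Torpax and Ulefal, Elmarc is earned (B6).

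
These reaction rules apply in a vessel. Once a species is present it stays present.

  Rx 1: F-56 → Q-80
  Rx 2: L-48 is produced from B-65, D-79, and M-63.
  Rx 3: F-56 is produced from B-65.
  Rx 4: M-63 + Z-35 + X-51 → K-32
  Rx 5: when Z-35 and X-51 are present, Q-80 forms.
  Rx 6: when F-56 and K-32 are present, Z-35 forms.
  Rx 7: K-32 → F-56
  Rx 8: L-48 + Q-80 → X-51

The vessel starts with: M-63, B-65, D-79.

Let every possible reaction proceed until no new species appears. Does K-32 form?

K-32 would need M-63, Z-35, and X-51 (Rx 4), but Z-35 never forms.

No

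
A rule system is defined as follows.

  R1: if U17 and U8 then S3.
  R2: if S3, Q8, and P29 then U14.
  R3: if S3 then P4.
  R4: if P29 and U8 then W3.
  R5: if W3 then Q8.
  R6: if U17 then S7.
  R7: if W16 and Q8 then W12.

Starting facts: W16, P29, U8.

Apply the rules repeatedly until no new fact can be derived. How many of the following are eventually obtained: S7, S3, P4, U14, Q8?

1

P29 and U8 hold, so W3 follows (R4).
W3 holds, so Q8 follows (R5).
S7 would need U17 (R6), but U17 is never established.
S3 would need U17 and U8 (R1), but U17 is never established.
P4 would need S3 (R3), but S3 is never established.
U14 would need S3, Q8, and P29 (R2), but S3 is never established.
Q8: reached.
Reached: Q8 — 1 of the 5.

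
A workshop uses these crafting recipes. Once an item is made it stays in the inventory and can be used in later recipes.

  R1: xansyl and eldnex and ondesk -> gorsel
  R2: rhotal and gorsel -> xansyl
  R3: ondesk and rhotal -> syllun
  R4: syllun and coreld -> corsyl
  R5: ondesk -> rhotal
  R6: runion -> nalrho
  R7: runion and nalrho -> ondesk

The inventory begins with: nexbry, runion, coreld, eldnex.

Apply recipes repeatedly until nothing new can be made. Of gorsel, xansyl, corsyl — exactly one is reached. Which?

corsyl

runion -> nalrho (R6).
runion and nalrho -> ondesk (R7).
Using R5, ondesk makes rhotal.
Using R3, ondesk and rhotal make syllun.
syllun and coreld -> corsyl (R4).
gorsel would need xansyl, eldnex, and ondesk (R1), but xansyl is never obtained. xansyl would need rhotal and gorsel (R2), but gorsel is never obtained.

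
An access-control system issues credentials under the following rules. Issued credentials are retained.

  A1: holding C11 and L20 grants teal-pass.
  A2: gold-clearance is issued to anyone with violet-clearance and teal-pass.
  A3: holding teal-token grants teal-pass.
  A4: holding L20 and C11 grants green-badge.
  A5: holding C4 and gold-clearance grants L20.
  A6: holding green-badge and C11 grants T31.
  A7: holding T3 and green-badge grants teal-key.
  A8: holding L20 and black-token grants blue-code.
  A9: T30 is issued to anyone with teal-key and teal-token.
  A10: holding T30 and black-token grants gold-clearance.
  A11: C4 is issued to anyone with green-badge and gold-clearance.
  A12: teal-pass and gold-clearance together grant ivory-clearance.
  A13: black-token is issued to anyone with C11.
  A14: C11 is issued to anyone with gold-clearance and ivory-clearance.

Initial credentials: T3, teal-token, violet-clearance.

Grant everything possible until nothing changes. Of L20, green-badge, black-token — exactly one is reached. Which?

black-token

Holding teal-token grants teal-pass (A3).
Holding violet-clearance and teal-pass grants gold-clearance (A2).
Holding teal-pass and gold-clearance grants ivory-clearance (A12).
Holding gold-clearance and ivory-clearance grants C11 (A14).
Holding C11 grants black-token (A13).
L20 would need C4 and gold-clearance (A5), but C4 is never granted. green-badge would need L20 and C11 (A4), but L20 is never granted.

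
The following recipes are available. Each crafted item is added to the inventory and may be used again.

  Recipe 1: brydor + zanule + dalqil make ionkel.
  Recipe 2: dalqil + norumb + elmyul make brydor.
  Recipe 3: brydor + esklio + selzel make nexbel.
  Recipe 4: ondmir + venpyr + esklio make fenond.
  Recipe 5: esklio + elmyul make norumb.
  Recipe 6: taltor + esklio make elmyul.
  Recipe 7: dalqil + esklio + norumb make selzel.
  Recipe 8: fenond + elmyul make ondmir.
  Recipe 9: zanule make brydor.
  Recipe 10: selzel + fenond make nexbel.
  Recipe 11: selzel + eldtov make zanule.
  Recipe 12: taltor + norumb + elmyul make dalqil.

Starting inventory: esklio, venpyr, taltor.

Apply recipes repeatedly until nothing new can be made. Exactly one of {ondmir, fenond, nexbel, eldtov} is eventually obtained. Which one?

taltor + esklio → elmyul (Recipe 6).
esklio + elmyul → norumb (Recipe 5).
Using Recipe 12, taltor, norumb, and elmyul make dalqil.
Using Recipe 7, dalqil, esklio, and norumb make selzel.
Using Recipe 2, dalqil, norumb, and elmyul make brydor.
Using Recipe 3, brydor, esklio, and selzel make nexbel.
fenond would need ondmir, venpyr, and esklio (Recipe 4), but ondmir is never obtained. ondmir would need fenond and elmyul (Recipe 8), but fenond is never obtained. No rule produces eldtov, and it is not given.

nexbel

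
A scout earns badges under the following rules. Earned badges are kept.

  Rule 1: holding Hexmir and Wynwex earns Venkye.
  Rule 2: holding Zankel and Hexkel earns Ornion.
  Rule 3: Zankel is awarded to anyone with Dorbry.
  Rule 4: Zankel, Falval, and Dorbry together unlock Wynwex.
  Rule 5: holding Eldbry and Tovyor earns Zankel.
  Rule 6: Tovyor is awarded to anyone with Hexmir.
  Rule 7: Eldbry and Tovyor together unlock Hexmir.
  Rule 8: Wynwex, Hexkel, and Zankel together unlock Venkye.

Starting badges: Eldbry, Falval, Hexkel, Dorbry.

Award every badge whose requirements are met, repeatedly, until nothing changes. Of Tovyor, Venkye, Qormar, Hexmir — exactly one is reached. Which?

Venkye

With Dorbry, Zankel is earned (Rule 3).
With Zankel, Falval, and Dorbry, Wynwex is earned (Rule 4).
With Wynwex, Hexkel, and Zankel, Venkye is earned (Rule 8).
Hexmir would need Eldbry and Tovyor (Rule 7), but Tovyor is never earned. Tovyor would need Hexmir (Rule 6), but Hexmir is never earned. No rule produces Qormar, and it is not given.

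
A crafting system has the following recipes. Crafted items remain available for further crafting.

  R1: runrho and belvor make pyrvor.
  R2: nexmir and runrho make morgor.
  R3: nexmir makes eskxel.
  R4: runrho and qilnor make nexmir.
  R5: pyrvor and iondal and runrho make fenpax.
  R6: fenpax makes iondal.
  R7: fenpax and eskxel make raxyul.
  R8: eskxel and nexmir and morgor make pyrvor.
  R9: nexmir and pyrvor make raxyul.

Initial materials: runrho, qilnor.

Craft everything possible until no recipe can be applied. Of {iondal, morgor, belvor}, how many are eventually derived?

runrho and qilnor → nexmir (R4).
nexmir and runrho → morgor (R2).
iondal would need fenpax (R6), but fenpax is never obtained.
morgor: reached.
No rule produces belvor, and it is not given.
Reached: morgor — 1 of the 3.

1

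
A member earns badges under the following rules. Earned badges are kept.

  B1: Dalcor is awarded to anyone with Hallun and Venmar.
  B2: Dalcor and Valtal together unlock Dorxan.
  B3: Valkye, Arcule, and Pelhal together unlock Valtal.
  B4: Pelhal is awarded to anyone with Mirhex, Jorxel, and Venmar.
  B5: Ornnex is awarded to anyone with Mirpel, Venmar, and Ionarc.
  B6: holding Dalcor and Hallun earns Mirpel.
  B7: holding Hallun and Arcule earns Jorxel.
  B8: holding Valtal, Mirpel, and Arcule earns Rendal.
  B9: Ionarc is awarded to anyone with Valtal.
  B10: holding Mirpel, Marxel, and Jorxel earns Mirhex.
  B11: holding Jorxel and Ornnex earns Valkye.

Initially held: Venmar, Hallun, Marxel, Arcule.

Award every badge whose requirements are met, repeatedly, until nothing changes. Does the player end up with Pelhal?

Yes

With Hallun and Venmar, Dalcor is earned (B1).
With Hallun and Arcule, Jorxel is earned (B7).
With Dalcor and Hallun, Mirpel is earned (B6).
With Mirpel, Marxel, and Jorxel, Mirhex is earned (B10).
With Mirhex, Jorxel, and Venmar, Pelhal is earned (B4).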